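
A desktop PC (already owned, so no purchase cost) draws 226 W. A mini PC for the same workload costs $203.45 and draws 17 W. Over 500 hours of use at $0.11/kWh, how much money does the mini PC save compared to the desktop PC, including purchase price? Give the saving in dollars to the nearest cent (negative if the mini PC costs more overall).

-$191.96

desktop PC: $0.00 + (226/1000) kW × 500 h × $0.11 = $0.00 + $12.43 = $12.43
mini PC: $203.45 + (17/1000) kW × 500 h × $0.11 = $203.45 + $0.935 = $204.385
Saving = $12.43 − $204.385 = −$191.955 → -$191.96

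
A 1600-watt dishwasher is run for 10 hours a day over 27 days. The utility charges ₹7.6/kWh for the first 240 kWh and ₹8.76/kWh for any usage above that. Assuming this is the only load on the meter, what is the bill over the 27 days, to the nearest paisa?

₹3505.92

Runtime = 10 h/day × 27 days = 270 h
Energy = 1.6 kW × 270 h = 432 kWh
Tier 1 (0–240 kWh): 240 × ₹7.6 = ₹1824
Above 240 kWh: 192 × ₹8.76 = ₹1681.92
Bill = ₹3505.92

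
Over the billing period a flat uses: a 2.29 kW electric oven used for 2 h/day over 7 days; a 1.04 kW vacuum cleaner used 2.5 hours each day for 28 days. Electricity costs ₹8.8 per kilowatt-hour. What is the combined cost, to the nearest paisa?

₹922.77

electric oven: Runtime = 2 h/day × 7 days = 14 h
electric oven: 2.29 kW × 14 h = 32.06 kWh
vacuum cleaner: Runtime = 2.5 h/day × 28 days = 70 h
vacuum cleaner: 1.04 kW × 70 h = 72.8 kWh
Total energy = 104.86 kWh
Cost = 104.86 × ₹8.8 = ₹922.77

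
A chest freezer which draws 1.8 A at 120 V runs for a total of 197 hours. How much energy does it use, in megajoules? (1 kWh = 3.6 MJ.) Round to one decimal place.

Power = 1.8 A × 120 V = 216 W = 0.216 kW
Energy = 0.216 kW × 197 h = 42.552 kWh
= 42.552 × 3.6 MJ = 153.2 MJ

153.2 MJ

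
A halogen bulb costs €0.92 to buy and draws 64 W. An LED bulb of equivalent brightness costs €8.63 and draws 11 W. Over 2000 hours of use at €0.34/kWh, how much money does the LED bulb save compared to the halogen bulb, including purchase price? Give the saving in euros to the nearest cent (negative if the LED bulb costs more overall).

halogen bulb: €0.92 + (64/1000) kW × 2000 h × €0.34 = €0.92 + €43.52 = €44.44
LED bulb: €8.63 + (11/1000) kW × 2000 h × €0.34 = €8.63 + €7.48 = €16.11
Saving = €44.44 − €16.11 = €28.33

€28.33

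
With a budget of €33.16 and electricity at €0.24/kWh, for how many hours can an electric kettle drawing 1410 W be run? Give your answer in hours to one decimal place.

Energy available = €33.16 ÷ €0.24/kWh = 138.1667 kWh
Hours = 138.1667 kWh ÷ 1.41 kW = 98.0 h

98.0 h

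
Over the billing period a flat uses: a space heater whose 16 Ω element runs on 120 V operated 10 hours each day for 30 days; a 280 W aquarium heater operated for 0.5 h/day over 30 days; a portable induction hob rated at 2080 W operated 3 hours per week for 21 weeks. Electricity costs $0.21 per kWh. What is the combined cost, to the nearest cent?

$85.10

space heater: Power = V²/R = 120²/16 = 900 W = 0.9 kW
space heater: Runtime = 10 h/day × 30 days = 300 h
space heater: 0.9 kW × 300 h = 270 kWh
aquarium heater: Runtime = 0.5 h/day × 30 days = 15 h
aquarium heater: 0.28 kW × 15 h = 4.2 kWh
portable induction hob: Runtime = 3 h/week × 21 weeks = 63 h
portable induction hob: 2.08 kW × 63 h = 131.04 kWh
Total energy = 405.24 kWh
Cost = 405.24 × $0.21 = $85.10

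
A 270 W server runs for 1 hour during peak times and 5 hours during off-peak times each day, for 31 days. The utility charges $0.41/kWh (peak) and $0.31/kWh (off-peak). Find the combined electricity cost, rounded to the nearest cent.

$16.41

Peak energy = 0.27 kW × 1 h × 31 = 8.37 kWh
Off-peak energy = 0.27 kW × 5 h × 31 = 41.85 kWh
Cost = 8.37 × $0.41 + 41.85 × $0.31 = $3.4317 + $12.9735 = $16.41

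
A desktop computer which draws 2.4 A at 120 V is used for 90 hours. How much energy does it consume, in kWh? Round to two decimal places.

Power = 2.4 A × 120 V = 288 W = 0.288 kW
Energy = 0.288 kW × 90 h = 25.92 kWh

25.92 kWh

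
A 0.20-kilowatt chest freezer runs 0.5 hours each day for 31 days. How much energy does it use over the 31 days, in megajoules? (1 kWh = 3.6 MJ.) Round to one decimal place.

11.2 MJ

Runtime = 0.5 h/day × 31 days = 15.5 h
Energy = 0.2 kW × 15.5 h = 3.1 kWh
= 3.1 × 3.6 MJ = 11.2 MJ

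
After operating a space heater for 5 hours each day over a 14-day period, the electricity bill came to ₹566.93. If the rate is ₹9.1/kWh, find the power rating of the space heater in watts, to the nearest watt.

Energy = ₹566.93 ÷ ₹9.1/kWh = 62.3 kWh
Runtime = 5 h/day × 14 days = 70 h
Power = 62.3 kWh ÷ 70 h = 0.89 kW = 890 W

890 W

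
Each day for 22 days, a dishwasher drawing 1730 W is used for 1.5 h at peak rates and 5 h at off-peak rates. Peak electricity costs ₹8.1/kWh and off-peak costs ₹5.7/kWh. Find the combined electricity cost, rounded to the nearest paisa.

Peak energy = 1.73 kW × 1.5 h × 22 = 57.09 kWh
Off-peak energy = 1.73 kW × 5 h × 22 = 190.3 kWh
Cost = 57.09 × ₹8.1 + 190.3 × ₹5.7 = ₹462.429 + ₹1084.71 = ₹1547.14

₹1547.14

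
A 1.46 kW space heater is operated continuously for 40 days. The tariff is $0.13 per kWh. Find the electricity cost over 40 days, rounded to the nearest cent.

$182.21

Runtime = 24 h × 40 = 960 h
Energy = 1.46 kW × 960 h = 1401.6 kWh
Cost = 1401.6 kWh × $0.13/kWh = $182.21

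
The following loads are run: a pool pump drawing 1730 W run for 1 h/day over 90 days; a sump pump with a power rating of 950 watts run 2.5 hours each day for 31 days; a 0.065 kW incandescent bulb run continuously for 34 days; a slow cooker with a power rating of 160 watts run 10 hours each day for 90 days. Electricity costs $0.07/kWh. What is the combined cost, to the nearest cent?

$29.85

pool pump: Runtime = 1 h/day × 90 days = 90 h
pool pump: 1.73 kW × 90 h = 155.7 kWh
sump pump: Runtime = 2.5 h/day × 31 days = 77.5 h
sump pump: 0.95 kW × 77.5 h = 73.625 kWh
incandescent bulb: Runtime = 24 h × 34 = 816 h
incandescent bulb: 0.065 kW × 816 h = 53.04 kWh
slow cooker: Runtime = 10 h/day × 90 days = 900 h
slow cooker: 0.16 kW × 900 h = 144 kWh
Total energy = 426.365 kWh
Cost = 426.365 × $0.07 = $29.85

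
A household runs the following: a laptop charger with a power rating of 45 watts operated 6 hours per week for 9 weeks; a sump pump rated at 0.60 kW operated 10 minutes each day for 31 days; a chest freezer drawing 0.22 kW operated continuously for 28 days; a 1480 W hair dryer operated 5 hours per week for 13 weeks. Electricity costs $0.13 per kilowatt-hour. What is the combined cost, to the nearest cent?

$32.44

laptop charger: Runtime = 6 h/week × 9 weeks = 54 h
laptop charger: 0.045 kW × 54 h = 2.43 kWh
sump pump: Runtime = 10 min × 31 = 310 min = 5.166666… h
sump pump: 0.6 kW × 5.166666… h = 3.1 kWh
chest freezer: Runtime = 24 h × 28 = 672 h
chest freezer: 0.22 kW × 672 h = 147.84 kWh
hair dryer: Runtime = 5 h/week × 13 weeks = 65 h
hair dryer: 1.48 kW × 65 h = 96.2 kWh
Total energy = 249.57 kWh
Cost = 249.57 × $0.13 = $32.44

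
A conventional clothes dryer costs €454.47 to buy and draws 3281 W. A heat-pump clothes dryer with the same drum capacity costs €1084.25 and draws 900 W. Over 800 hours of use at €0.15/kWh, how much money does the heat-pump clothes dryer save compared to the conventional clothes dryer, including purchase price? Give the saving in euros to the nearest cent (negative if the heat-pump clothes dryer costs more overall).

conventional clothes dryer: €454.47 + (3281/1000) kW × 800 h × €0.15 = €454.47 + €393.72 = €848.19
heat-pump clothes dryer: €1084.25 + (900/1000) kW × 800 h × €0.15 = €1084.25 + €108 = €1192.25
Saving = €848.19 − €1192.25 = −€344.06

-€344.06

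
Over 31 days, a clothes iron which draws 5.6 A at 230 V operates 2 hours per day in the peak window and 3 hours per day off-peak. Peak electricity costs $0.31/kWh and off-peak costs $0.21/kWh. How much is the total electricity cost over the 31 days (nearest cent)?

$49.91

Power = 5.6 A × 230 V = 1288 W = 1.288 kW
Peak energy = 1.288 kW × 2 h × 31 = 79.856 kWh
Off-peak energy = 1.288 kW × 3 h × 31 = 119.784 kWh
Cost = 79.856 × $0.31 + 119.784 × $0.21 = $24.75536 + $25.15464 = $49.91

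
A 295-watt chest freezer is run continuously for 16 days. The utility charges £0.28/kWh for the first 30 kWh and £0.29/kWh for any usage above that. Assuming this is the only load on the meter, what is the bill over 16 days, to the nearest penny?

£32.55

Runtime = 24 h × 16 = 384 h
Energy = 0.295 kW × 384 h = 113.28 kWh
Tier 1 (0–30 kWh): 30 × £0.28 = £8.4
Above 30 kWh: 83.28 × £0.29 = £24.1512
Bill = £32.55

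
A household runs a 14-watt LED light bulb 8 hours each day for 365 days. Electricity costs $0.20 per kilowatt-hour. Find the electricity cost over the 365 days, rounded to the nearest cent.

$8.18

Runtime = 8 h/day × 365 days = 2920 h
Energy = 0.014 kW × 2920 h = 40.88 kWh
Cost = 40.88 kWh × $0.20/kWh = $8.18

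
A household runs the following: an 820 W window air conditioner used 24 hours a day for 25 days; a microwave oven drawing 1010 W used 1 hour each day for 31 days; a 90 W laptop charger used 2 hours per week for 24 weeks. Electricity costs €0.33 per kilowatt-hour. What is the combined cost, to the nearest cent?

€174.12

window air conditioner: Runtime = 24 h × 25 = 600 h
window air conditioner: 0.82 kW × 600 h = 492 kWh
microwave oven: Runtime = 1 h/day × 31 days = 31 h
microwave oven: 1.01 kW × 31 h = 31.31 kWh
laptop charger: Runtime = 2 h/week × 24 weeks = 48 h
laptop charger: 0.09 kW × 48 h = 4.32 kWh
Total energy = 527.63 kWh
Cost = 527.63 × €0.33 = €174.12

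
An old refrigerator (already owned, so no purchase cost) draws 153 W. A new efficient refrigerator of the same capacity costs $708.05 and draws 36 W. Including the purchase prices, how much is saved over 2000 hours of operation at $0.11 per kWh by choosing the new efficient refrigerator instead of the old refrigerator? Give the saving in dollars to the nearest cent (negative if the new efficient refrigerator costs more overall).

old refrigerator: $0.00 + (153/1000) kW × 2000 h × $0.11 = $0.00 + $33.66 = $33.66
new efficient refrigerator: $708.05 + (36/1000) kW × 2000 h × $0.11 = $708.05 + $7.92 = $715.97
Saving = $33.66 − $715.97 = −$682.31

-$682.31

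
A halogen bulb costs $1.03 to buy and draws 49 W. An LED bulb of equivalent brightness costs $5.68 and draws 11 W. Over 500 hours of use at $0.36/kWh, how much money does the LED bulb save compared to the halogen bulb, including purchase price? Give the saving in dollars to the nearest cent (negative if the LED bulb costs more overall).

$2.19

halogen bulb: $1.03 + (49/1000) kW × 500 h × $0.36 = $1.03 + $8.82 = $9.85
LED bulb: $5.68 + (11/1000) kW × 500 h × $0.36 = $5.68 + $1.98 = $7.66
Saving = $9.85 − $7.66 = $2.19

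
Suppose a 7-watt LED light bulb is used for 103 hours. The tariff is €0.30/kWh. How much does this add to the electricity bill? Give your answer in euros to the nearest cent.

€0.22

Energy = 0.007 kW × 103 h = 0.721 kWh
Cost = 0.721 kWh × €0.30/kWh = €0.22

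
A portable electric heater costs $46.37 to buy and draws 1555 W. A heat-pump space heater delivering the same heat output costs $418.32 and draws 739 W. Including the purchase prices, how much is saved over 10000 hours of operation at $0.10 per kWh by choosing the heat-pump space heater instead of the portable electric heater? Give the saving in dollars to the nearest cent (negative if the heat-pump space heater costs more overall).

portable electric heater: $46.37 + (1555/1000) kW × 10000 h × $0.10 = $46.37 + $1555 = $1601.37
heat-pump space heater: $418.32 + (739/1000) kW × 10000 h × $0.10 = $418.32 + $739 = $1157.32
Saving = $1601.37 − $1157.32 = $444.05

$444.05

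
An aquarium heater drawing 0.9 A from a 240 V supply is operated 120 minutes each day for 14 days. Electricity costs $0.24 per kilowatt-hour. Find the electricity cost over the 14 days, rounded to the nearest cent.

Power = 0.9 A × 240 V = 216 W = 0.216 kW
Runtime = 120 min × 14 = 1680 min = 28 h
Energy = 0.216 kW × 28 h = 6.048 kWh
Cost = 6.048 kWh × $0.24/kWh = $1.45

$1.45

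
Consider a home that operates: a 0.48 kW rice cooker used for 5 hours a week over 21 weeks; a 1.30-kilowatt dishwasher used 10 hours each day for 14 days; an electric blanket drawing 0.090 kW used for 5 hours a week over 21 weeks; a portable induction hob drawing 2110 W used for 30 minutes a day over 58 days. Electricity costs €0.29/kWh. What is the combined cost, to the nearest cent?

rice cooker: Runtime = 5 h/week × 21 weeks = 105 h
rice cooker: 0.48 kW × 105 h = 50.4 kWh
dishwasher: Runtime = 10 h/day × 14 days = 140 h
dishwasher: 1.3 kW × 140 h = 182 kWh
electric blanket: Runtime = 5 h/week × 21 weeks = 105 h
electric blanket: 0.09 kW × 105 h = 9.45 kWh
portable induction hob: Runtime = 30 min × 58 = 1740 min = 29 h
portable induction hob: 2.11 kW × 29 h = 61.19 kWh
Total energy = 303.04 kWh
Cost = 303.04 × €0.29 = €87.88

€87.88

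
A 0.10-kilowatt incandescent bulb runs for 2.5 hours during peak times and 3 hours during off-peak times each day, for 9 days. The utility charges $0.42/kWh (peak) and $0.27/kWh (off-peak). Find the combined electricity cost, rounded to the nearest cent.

Peak energy = 0.1 kW × 2.5 h × 9 = 2.25 kWh
Off-peak energy = 0.1 kW × 3 h × 9 = 2.7 kWh
Cost = 2.25 × $0.42 + 2.7 × $0.27 = $0.945 + $0.729 = $1.67

$1.67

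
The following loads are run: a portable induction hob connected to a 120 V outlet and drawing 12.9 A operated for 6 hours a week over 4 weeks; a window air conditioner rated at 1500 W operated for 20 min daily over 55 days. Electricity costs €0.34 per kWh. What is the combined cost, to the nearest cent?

€21.98

portable induction hob: Power = 12.9 A × 120 V = 1548 W = 1.548 kW
portable induction hob: Runtime = 6 h/week × 4 weeks = 24 h
portable induction hob: 1.548 kW × 24 h = 37.152 kWh
window air conditioner: Runtime = 20 min × 55 = 1100 min = 18.333333… h
window air conditioner: 1.5 kW × 18.333333… h = 27.5 kWh
Total energy = 64.652 kWh
Cost = 64.652 × €0.34 = €21.98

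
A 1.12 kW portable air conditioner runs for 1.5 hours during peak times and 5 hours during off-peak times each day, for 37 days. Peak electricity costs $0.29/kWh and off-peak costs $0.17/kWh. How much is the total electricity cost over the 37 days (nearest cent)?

Peak energy = 1.12 kW × 1.5 h × 37 = 62.16 kWh
Off-peak energy = 1.12 kW × 5 h × 37 = 207.2 kWh
Cost = 62.16 × $0.29 + 207.2 × $0.17 = $18.0264 + $35.224 = $53.25

$53.25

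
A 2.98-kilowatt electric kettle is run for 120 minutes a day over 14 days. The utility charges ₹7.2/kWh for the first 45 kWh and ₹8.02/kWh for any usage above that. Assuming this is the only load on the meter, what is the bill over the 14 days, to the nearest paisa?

₹632.29

Runtime = 120 min × 14 = 1680 min = 28 h
Energy = 2.98 kW × 28 h = 83.44 kWh
Tier 1 (0–45 kWh): 45 × ₹7.2 = ₹324
Above 45 kWh: 38.44 × ₹8.02 = ₹308.2888
Bill = ₹632.29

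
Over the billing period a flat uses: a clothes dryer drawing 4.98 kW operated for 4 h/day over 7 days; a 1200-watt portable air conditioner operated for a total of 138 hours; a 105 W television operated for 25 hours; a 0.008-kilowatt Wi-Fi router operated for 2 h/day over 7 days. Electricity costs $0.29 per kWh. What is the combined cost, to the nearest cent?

$89.26

clothes dryer: Runtime = 4 h/day × 7 days = 28 h
clothes dryer: 4.98 kW × 28 h = 139.44 kWh
portable air conditioner: 1.2 kW × 138 h = 165.6 kWh
television: 0.105 kW × 25 h = 2.625 kWh
Wi-Fi router: Runtime = 2 h/day × 7 days = 14 h
Wi-Fi router: 0.008 kW × 14 h = 0.112 kWh
Total energy = 307.777 kWh
Cost = 307.777 × $0.29 = $89.26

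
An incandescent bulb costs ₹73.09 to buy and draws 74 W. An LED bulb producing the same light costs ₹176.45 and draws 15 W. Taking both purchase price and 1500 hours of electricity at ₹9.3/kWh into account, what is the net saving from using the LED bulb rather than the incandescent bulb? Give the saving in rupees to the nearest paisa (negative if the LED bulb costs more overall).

incandescent bulb: ₹73.09 + (74/1000) kW × 1500 h × ₹9.3 = ₹73.09 + ₹1032.3 = ₹1105.39
LED bulb: ₹176.45 + (15/1000) kW × 1500 h × ₹9.3 = ₹176.45 + ₹209.25 = ₹385.7
Saving = ₹1105.39 − ₹385.7 = ₹719.69

₹719.69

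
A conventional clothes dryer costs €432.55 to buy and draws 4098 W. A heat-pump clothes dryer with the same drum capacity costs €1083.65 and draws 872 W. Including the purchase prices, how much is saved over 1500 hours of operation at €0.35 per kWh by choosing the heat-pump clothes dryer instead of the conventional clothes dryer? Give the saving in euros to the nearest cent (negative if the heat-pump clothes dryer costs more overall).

conventional clothes dryer: €432.55 + (4098/1000) kW × 1500 h × €0.35 = €432.55 + €2151.45 = €2584
heat-pump clothes dryer: €1083.65 + (872/1000) kW × 1500 h × €0.35 = €1083.65 + €457.8 = €1541.45
Saving = €2584 − €1541.45 = €1042.55

€1042.55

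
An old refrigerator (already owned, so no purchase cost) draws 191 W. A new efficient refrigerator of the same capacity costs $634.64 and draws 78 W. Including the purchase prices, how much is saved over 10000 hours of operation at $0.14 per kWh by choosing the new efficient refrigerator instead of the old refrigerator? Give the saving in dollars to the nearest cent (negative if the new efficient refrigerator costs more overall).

old refrigerator: $0.00 + (191/1000) kW × 10000 h × $0.14 = $0.00 + $267.4 = $267.4
new efficient refrigerator: $634.64 + (78/1000) kW × 10000 h × $0.14 = $634.64 + $109.2 = $743.84
Saving = $267.4 − $743.84 = −$476.44

-$476.44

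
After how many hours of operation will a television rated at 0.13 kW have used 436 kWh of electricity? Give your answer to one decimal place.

Hours = 436 kWh ÷ 0.13 kW = 3353.8 h

3353.8 h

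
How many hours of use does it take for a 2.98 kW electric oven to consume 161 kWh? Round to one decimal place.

54.0 h

Hours = 161 kWh ÷ 2.98 kW = 54.0 h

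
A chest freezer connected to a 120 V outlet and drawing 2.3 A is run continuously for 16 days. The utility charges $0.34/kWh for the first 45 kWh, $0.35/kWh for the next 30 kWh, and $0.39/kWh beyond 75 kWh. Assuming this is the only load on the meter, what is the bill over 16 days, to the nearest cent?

$37.88

Power = 2.3 A × 120 V = 276 W = 0.276 kW
Runtime = 24 h × 16 = 384 h
Energy = 0.276 kW × 384 h = 105.984 kWh
Tier 1 (0–45 kWh): 45 × $0.34 = $15.3
Tier 2 (45–75 kWh): 30 × $0.35 = $10.5
Above 75 kWh: 30.984 × $0.39 = $12.08376
Bill = $37.88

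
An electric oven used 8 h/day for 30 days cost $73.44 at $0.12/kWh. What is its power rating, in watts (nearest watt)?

2550 W

Energy = $73.44 ÷ $0.12/kWh = 612 kWh
Runtime = 8 h/day × 30 days = 240 h
Power = 612 kWh ÷ 240 h = 2.55 kW = 2550 W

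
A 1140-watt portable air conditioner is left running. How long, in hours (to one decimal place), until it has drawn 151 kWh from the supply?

Hours = 151 kWh ÷ 1.14 kW = 132.5 h

132.5 h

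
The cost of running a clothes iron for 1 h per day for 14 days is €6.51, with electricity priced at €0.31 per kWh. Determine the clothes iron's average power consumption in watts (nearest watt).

Energy = €6.51 ÷ €0.31/kWh = 21 kWh
Runtime = 1 h/day × 14 days = 14 h
Power = 21 kWh ÷ 14 h = 1.5 kW = 1500 W

1500 W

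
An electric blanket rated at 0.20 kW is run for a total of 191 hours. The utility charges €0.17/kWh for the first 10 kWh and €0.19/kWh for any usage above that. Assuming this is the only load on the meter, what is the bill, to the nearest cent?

€7.06

Energy = 0.2 kW × 191 h = 38.2 kWh
Tier 1 (0–10 kWh): 10 × €0.17 = €1.7
Above 10 kWh: 28.2 × €0.19 = €5.358
Bill = €7.06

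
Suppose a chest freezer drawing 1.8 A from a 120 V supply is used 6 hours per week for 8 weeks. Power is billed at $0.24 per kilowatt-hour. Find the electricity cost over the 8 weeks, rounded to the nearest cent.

Power = 1.8 A × 120 V = 216 W = 0.216 kW
Runtime = 6 h/week × 8 weeks = 48 h
Energy = 0.216 kW × 48 h = 10.368 kWh
Cost = 10.368 kWh × $0.24/kWh = $2.49

$2.49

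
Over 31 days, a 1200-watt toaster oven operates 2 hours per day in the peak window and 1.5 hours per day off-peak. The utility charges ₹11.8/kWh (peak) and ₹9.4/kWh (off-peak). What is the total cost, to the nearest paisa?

₹1402.44

Peak energy = 1.2 kW × 2 h × 31 = 74.4 kWh
Off-peak energy = 1.2 kW × 1.5 h × 31 = 55.8 kWh
Cost = 74.4 × ₹11.8 + 55.8 × ₹9.4 = ₹877.92 + ₹524.52 = ₹1402.44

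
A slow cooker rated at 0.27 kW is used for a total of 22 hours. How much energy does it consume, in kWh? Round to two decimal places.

5.94 kWh

Energy = 0.27 kW × 22 h = 5.94 kWh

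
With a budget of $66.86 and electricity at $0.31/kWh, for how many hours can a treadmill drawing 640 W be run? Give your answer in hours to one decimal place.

337.0 h

Energy available = $66.86 ÷ $0.31/kWh = 215.6774 kWh
Hours = 215.6774 kWh ÷ 0.64 kW = 337.0 h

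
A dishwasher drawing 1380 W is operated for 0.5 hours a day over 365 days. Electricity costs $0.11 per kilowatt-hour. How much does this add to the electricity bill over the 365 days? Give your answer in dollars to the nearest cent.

Runtime = 0.5 h/day × 365 days = 182.5 h
Energy = 1.38 kW × 182.5 h = 251.85 kWh
Cost = 251.85 kWh × $0.11/kWh = $27.70

$27.70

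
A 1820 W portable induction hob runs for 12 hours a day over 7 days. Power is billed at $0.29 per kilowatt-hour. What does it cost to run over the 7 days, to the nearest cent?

Runtime = 12 h/day × 7 days = 84 h
Energy = 1.82 kW × 84 h = 152.88 kWh
Cost = 152.88 kWh × $0.29/kWh = $44.34

$44.34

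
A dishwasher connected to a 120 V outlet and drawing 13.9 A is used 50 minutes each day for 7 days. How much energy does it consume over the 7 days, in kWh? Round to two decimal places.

Power = 13.9 A × 120 V = 1668 W = 1.668 kW
Runtime = 50 min × 7 = 350 min = 5.833333… h
Energy = 1.668 kW × 5.833333… h = 9.73 kWh

9.73 kWh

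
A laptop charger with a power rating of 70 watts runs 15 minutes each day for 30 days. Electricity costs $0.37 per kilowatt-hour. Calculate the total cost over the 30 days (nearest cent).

Runtime = 15 min × 30 = 450 min = 7.5 h
Energy = 0.07 kW × 7.5 h = 0.525 kWh
Cost = 0.525 kWh × $0.37/kWh = $0.19

$0.19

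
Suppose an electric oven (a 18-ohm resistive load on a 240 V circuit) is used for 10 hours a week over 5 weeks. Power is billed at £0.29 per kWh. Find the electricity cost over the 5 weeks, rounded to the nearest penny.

£46.40

Power = V²/R = 240²/18 = 3200 W = 3.2 kW
Runtime = 10 h/week × 5 weeks = 50 h
Energy = 3.2 kW × 50 h = 160 kWh
Cost = 160 kWh × £0.29/kWh = £46.40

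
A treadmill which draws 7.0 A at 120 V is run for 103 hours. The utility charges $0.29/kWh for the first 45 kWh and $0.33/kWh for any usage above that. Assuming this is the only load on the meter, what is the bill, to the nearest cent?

$26.75

Power = 7.0 A × 120 V = 840 W = 0.84 kW
Energy = 0.84 kW × 103 h = 86.52 kWh
Tier 1 (0–45 kWh): 45 × $0.29 = $13.05
Above 45 kWh: 41.52 × $0.33 = $13.7016
Bill = $26.75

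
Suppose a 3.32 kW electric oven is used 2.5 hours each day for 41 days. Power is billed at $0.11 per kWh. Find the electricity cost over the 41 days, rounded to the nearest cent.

Runtime = 2.5 h/day × 41 days = 102.5 h
Energy = 3.32 kW × 102.5 h = 340.3 kWh
Cost = 340.3 kWh × $0.11/kWh = $37.43

$37.43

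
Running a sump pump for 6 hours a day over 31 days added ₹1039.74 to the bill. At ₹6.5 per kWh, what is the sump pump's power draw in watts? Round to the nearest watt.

Energy = ₹1039.74 ÷ ₹6.5/kWh = 159.96 kWh
Runtime = 6 h/day × 31 days = 186 h
Power = 159.96 kWh ÷ 186 h = 0.86 kW = 860 W

860 W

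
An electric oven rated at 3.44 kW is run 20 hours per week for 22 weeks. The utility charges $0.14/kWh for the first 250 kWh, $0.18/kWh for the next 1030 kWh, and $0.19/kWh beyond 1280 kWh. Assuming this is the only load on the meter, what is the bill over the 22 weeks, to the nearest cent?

Runtime = 20 h/week × 22 weeks = 440 h
Energy = 3.44 kW × 440 h = 1513.6 kWh
Tier 1 (0–250 kWh): 250 × $0.14 = $35
Tier 2 (250–1280 kWh): 1030 × $0.18 = $185.4
Above 1280 kWh: 233.6 × $0.19 = $44.384
Bill = $264.78

$264.78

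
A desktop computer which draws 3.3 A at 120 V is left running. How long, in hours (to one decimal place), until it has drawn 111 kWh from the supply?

280.3 h

Power = 3.3 A × 120 V = 396 W = 0.396 kW
Hours = 111 kWh ÷ 0.396 kW = 280.3 h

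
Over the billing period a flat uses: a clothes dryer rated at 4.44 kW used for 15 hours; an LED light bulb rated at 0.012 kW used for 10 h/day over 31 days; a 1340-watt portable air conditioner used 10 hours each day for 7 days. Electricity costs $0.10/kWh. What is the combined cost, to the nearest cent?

clothes dryer: 4.44 kW × 15 h = 66.6 kWh
LED light bulb: Runtime = 10 h/day × 31 days = 310 h
LED light bulb: 0.012 kW × 310 h = 3.72 kWh
portable air conditioner: Runtime = 10 h/day × 7 days = 70 h
portable air conditioner: 1.34 kW × 70 h = 93.8 kWh
Total energy = 164.12 kWh
Cost = 164.12 × $0.10 = $16.41

$16.41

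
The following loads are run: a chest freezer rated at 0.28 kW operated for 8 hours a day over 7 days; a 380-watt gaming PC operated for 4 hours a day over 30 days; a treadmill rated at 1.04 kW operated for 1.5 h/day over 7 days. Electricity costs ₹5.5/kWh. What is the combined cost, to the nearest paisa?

chest freezer: Runtime = 8 h/day × 7 days = 56 h
chest freezer: 0.28 kW × 56 h = 15.68 kWh
gaming PC: Runtime = 4 h/day × 30 days = 120 h
gaming PC: 0.38 kW × 120 h = 45.6 kWh
treadmill: Runtime = 1.5 h/day × 7 days = 10.5 h
treadmill: 1.04 kW × 10.5 h = 10.92 kWh
Total energy = 72.2 kWh
Cost = 72.2 × ₹5.5 = ₹397.10

₹397.10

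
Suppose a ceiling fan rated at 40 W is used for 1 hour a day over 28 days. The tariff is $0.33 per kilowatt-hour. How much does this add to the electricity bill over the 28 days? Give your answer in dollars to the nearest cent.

$0.37

Runtime = 1 h/day × 28 days = 28 h
Energy = 0.04 kW × 28 h = 1.12 kWh
Cost = 1.12 kWh × $0.33/kWh = $0.37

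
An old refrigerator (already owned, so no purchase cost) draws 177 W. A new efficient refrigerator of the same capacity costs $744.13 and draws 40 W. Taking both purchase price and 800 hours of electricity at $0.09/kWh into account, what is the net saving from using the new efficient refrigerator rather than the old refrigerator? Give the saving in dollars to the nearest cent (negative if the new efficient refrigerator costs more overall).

old refrigerator: $0.00 + (177/1000) kW × 800 h × $0.09 = $0.00 + $12.744 = $12.744
new efficient refrigerator: $744.13 + (40/1000) kW × 800 h × $0.09 = $744.13 + $2.88 = $747.01
Saving = $12.744 − $747.01 = −$734.266 → -$734.27

-$734.27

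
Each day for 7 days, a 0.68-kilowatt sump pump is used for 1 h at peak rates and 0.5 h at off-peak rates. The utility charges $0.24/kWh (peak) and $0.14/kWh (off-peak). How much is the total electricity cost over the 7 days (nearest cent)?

$1.48

Peak energy = 0.68 kW × 1 h × 7 = 4.76 kWh
Off-peak energy = 0.68 kW × 0.5 h × 7 = 2.38 kWh
Cost = 4.76 × $0.24 + 2.38 × $0.14 = $1.1424 + $0.3332 = $1.48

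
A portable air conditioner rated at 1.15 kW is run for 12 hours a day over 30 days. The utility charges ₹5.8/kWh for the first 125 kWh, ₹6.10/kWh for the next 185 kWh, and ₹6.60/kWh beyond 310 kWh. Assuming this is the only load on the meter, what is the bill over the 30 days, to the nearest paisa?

Runtime = 12 h/day × 30 days = 360 h
Energy = 1.15 kW × 360 h = 414 kWh
Tier 1 (0–125 kWh): 125 × ₹5.8 = ₹725
Tier 2 (125–310 kWh): 185 × ₹6.10 = ₹1128.5
Above 310 kWh: 104 × ₹6.60 = ₹686.4
Bill = ₹2539.90

₹2539.90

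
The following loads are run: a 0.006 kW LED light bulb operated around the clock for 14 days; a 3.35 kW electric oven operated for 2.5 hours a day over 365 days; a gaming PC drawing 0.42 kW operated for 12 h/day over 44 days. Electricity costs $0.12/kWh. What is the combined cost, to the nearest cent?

LED light bulb: Runtime = 24 h × 14 = 336 h
LED light bulb: 0.006 kW × 336 h = 2.016 kWh
electric oven: Runtime = 2.5 h/day × 365 days = 912.5 h
electric oven: 3.35 kW × 912.5 h = 3056.875 kWh
gaming PC: Runtime = 12 h/day × 44 days = 528 h
gaming PC: 0.42 kW × 528 h = 221.76 kWh
Total energy = 3280.651 kWh
Cost = 3280.651 × $0.12 = $393.68

$393.68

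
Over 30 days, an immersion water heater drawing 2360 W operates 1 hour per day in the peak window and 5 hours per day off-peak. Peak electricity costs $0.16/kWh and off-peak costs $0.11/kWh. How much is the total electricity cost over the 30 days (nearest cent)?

Peak energy = 2.36 kW × 1 h × 30 = 70.8 kWh
Off-peak energy = 2.36 kW × 5 h × 30 = 354 kWh
Cost = 70.8 × $0.16 + 354 × $0.11 = $11.328 + $38.94 = $50.27

$50.27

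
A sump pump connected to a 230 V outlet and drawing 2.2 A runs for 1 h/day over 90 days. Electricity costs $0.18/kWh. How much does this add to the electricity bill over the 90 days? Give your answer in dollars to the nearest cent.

Power = 2.2 A × 230 V = 506 W = 0.506 kW
Runtime = 1 h/day × 90 days = 90 h
Energy = 0.506 kW × 90 h = 45.54 kWh
Cost = 45.54 kWh × $0.18/kWh = $8.20

$8.20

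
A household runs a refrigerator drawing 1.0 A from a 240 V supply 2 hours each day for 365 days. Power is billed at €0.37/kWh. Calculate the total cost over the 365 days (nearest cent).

€64.82

Power = 1.0 A × 240 V = 240 W = 0.24 kW
Runtime = 2 h/day × 365 days = 730 h
Energy = 0.24 kW × 730 h = 175.2 kWh
Cost = 175.2 kWh × €0.37/kWh = €64.82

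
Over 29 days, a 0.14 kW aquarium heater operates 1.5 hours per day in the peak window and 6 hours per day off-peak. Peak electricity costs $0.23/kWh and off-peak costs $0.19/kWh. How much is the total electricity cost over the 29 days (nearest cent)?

Peak energy = 0.14 kW × 1.5 h × 29 = 6.09 kWh
Off-peak energy = 0.14 kW × 6 h × 29 = 24.36 kWh
Cost = 6.09 × $0.23 + 24.36 × $0.19 = $1.4007 + $4.6284 = $6.03

$6.03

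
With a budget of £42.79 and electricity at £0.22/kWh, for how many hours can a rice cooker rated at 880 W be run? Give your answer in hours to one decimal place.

Energy available = £42.79 ÷ £0.22/kWh = 194.5 kWh
Hours = 194.5 kWh ÷ 0.88 kW = 221.0 h

221.0 h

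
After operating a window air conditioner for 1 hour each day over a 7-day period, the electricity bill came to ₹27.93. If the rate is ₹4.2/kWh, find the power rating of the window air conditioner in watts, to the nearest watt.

950 W

Energy = ₹27.93 ÷ ₹4.2/kWh = 6.65 kWh
Runtime = 1 h/day × 7 days = 7 h
Power = 6.65 kWh ÷ 7 h = 0.95 kW = 950 W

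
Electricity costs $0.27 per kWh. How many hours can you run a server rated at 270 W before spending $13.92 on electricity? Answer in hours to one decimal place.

190.9 h

Energy available = $13.92 ÷ $0.27/kWh = 51.5556 kWh
Hours = 51.5556 kWh ÷ 0.27 kW = 190.9 h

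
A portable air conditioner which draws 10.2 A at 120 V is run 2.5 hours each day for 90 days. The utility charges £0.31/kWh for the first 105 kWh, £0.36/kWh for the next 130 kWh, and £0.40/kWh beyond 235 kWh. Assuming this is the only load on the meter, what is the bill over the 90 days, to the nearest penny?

£95.51

Power = 10.2 A × 120 V = 1224 W = 1.224 kW
Runtime = 2.5 h/day × 90 days = 225 h
Energy = 1.224 kW × 225 h = 275.4 kWh
Tier 1 (0–105 kWh): 105 × £0.31 = £32.55
Tier 2 (105–235 kWh): 130 × £0.36 = £46.8
Above 235 kWh: 40.4 × £0.40 = £16.16
Bill = £95.51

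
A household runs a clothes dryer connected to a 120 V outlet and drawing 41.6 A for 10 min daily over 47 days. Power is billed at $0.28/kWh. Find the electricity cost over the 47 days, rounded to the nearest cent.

Power = 41.6 A × 120 V = 4992 W = 4.992 kW
Runtime = 10 min × 47 = 470 min = 7.833333… h
Energy = 4.992 kW × 7.833333… h = 39.104 kWh
Cost = 39.104 kWh × $0.28/kWh = $10.95

$10.95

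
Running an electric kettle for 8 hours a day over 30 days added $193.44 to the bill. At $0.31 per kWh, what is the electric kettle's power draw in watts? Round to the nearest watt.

2600 W

Energy = $193.44 ÷ $0.31/kWh = 624 kWh
Runtime = 8 h/day × 30 days = 240 h
Power = 624 kWh ÷ 240 h = 2.6 kW = 2600 W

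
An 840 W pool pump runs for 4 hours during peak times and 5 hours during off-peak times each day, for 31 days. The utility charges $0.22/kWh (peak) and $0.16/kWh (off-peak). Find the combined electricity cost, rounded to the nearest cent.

$43.75

Peak energy = 0.84 kW × 4 h × 31 = 104.16 kWh
Off-peak energy = 0.84 kW × 5 h × 31 = 130.2 kWh
Cost = 104.16 × $0.22 + 130.2 × $0.16 = $22.9152 + $20.832 = $43.75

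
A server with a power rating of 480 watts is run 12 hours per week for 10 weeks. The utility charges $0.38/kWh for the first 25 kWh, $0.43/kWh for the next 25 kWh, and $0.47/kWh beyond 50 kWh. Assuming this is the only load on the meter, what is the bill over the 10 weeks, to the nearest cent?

Runtime = 12 h/week × 10 weeks = 120 h
Energy = 0.48 kW × 120 h = 57.6 kWh
Tier 1 (0–25 kWh): 25 × $0.38 = $9.5
Tier 2 (25–50 kWh): 25 × $0.43 = $10.75
Above 50 kWh: 7.6 × $0.47 = $3.572
Bill = $23.82

$23.82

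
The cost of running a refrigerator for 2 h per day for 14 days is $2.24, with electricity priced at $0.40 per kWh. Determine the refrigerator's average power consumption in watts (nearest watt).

Energy = $2.24 ÷ $0.40/kWh = 5.6 kWh
Runtime = 2 h/day × 14 days = 28 h
Power = 5.6 kWh ÷ 28 h = 0.2 kW = 200 W

200 W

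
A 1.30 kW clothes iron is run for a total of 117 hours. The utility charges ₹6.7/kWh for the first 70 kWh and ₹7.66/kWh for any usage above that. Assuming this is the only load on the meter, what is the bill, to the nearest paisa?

Energy = 1.3 kW × 117 h = 152.1 kWh
Tier 1 (0–70 kWh): 70 × ₹6.7 = ₹469
Above 70 kWh: 82.1 × ₹7.66 = ₹628.886
Bill = ₹1097.89

₹1097.89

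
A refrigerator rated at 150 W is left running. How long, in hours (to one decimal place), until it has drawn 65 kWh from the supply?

433.3 h

Hours = 65 kWh ÷ 0.15 kW = 433.3 h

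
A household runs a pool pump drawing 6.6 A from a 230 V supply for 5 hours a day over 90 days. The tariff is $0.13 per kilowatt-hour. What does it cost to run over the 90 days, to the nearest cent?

Power = 6.6 A × 230 V = 1518 W = 1.518 kW
Runtime = 5 h/day × 90 days = 450 h
Energy = 1.518 kW × 450 h = 683.1 kWh
Cost = 683.1 kWh × $0.13/kWh = $88.80

$88.80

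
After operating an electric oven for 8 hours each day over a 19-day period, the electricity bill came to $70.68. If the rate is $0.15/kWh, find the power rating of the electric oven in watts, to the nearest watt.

3100 W

Energy = $70.68 ÷ $0.15/kWh = 471.2 kWh
Runtime = 8 h/day × 19 days = 152 h
Power = 471.2 kWh ÷ 152 h = 3.1 kW = 3100 W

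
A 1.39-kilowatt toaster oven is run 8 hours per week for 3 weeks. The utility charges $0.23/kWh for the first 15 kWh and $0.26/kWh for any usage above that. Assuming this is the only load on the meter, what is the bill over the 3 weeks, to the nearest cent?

Runtime = 8 h/week × 3 weeks = 24 h
Energy = 1.39 kW × 24 h = 33.36 kWh
Tier 1 (0–15 kWh): 15 × $0.23 = $3.45
Above 15 kWh: 18.36 × $0.26 = $4.7736
Bill = $8.22

$8.22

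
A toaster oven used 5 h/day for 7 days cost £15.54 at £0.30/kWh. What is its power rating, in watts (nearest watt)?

Energy = £15.54 ÷ £0.30/kWh = 51.8 kWh
Runtime = 5 h/day × 7 days = 35 h
Power = 51.8 kWh ÷ 35 h = 1.48 kW = 1480 W

1480 W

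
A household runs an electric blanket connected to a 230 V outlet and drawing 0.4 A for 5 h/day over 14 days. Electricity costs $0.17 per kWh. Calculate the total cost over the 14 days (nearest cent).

Power = 0.4 A × 230 V = 92 W = 0.092 kW
Runtime = 5 h/day × 14 days = 70 h
Energy = 0.092 kW × 70 h = 6.44 kWh
Cost = 6.44 kWh × $0.17/kWh = $1.09

$1.09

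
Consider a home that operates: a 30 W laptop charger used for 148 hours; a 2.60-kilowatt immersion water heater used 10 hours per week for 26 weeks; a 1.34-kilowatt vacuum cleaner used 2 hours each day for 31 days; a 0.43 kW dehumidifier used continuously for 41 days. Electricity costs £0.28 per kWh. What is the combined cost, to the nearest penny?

laptop charger: 0.03 kW × 148 h = 4.44 kWh
immersion water heater: Runtime = 10 h/week × 26 weeks = 260 h
immersion water heater: 2.6 kW × 260 h = 676 kWh
vacuum cleaner: Runtime = 2 h/day × 31 days = 62 h
vacuum cleaner: 1.34 kW × 62 h = 83.08 kWh
dehumidifier: Runtime = 24 h × 41 = 984 h
dehumidifier: 0.43 kW × 984 h = 423.12 kWh
Total energy = 1186.64 kWh
Cost = 1186.64 × £0.28 = £332.26

£332.26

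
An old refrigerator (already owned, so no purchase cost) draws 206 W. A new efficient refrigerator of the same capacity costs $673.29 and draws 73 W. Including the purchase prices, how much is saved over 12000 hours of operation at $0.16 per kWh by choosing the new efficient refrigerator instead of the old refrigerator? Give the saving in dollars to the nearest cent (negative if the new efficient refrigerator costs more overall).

old refrigerator: $0.00 + (206/1000) kW × 12000 h × $0.16 = $0.00 + $395.52 = $395.52
new efficient refrigerator: $673.29 + (73/1000) kW × 12000 h × $0.16 = $673.29 + $140.16 = $813.45
Saving = $395.52 − $813.45 = −$417.93

-$417.93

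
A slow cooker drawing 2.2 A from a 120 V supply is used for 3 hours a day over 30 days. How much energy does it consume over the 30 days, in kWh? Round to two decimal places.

23.76 kWh

Power = 2.2 A × 120 V = 264 W = 0.264 kW
Runtime = 3 h/day × 30 days = 90 h
Energy = 0.264 kW × 90 h = 23.76 kWh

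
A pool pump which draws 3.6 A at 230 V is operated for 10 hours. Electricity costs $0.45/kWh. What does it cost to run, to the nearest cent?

Power = 3.6 A × 230 V = 828 W = 0.828 kW
Energy = 0.828 kW × 10 h = 8.28 kWh
Cost = 8.28 kWh × $0.45/kWh = $3.73

$3.73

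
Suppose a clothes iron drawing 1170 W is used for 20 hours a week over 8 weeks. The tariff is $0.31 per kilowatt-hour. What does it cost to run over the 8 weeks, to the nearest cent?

Runtime = 20 h/week × 8 weeks = 160 h
Energy = 1.17 kW × 160 h = 187.2 kWh
Cost = 187.2 kWh × $0.31/kWh = $58.03

$58.03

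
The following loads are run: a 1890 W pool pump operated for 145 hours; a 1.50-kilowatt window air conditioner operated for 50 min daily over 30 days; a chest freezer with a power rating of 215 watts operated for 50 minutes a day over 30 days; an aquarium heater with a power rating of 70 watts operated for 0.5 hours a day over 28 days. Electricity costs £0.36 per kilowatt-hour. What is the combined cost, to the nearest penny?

£114.45

pool pump: 1.89 kW × 145 h = 274.05 kWh
window air conditioner: Runtime = 50 min × 30 = 1500 min = 25 h
window air conditioner: 1.5 kW × 25 h = 37.5 kWh
chest freezer: Runtime = 50 min × 30 = 1500 min = 25 h
chest freezer: 0.215 kW × 25 h = 5.375 kWh
aquarium heater: Runtime = 0.5 h/day × 28 days = 14 h
aquarium heater: 0.07 kW × 14 h = 0.98 kWh
Total energy = 317.905 kWh
Cost = 317.905 × £0.36 = £114.45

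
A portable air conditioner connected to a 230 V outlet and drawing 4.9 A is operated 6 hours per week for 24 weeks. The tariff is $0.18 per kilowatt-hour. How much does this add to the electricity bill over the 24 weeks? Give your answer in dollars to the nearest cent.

$29.21

Power = 4.9 A × 230 V = 1127 W = 1.127 kW
Runtime = 6 h/week × 24 weeks = 144 h
Energy = 1.127 kW × 144 h = 162.288 kWh
Cost = 162.288 kWh × $0.18/kWh = $29.21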